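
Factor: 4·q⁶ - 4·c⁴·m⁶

Every term has a factor of 4; factoring it out leaves -c⁴·m⁶ + q⁶.
Recognize a difference of squares with the parts q³ and c²·m³.

-4·(c²·m³ + q³)·(c²·m³ - q³)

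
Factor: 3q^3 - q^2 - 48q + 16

By the rational root theorem, q = 1/3 is a root, so (3q - 1) is a factor; dividing leaves q^2 - 16.
The remaining quadratic factors as (q - 4)(q + 4).

(3q - 1)(q + 4)(q - 4)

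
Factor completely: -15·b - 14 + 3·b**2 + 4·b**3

(4·b + 7)·(b + 1)·(b - 2)

Trying the rational-root candidates, b = -7/4 is a root, so (4·b + 7) is a factor; dividing leaves b**2 - b - 2.
The remaining quadratic factors as (b - 2)(b + 1).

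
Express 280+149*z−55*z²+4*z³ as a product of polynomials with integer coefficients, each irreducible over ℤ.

Trying the rational-root candidates, z = 8 is a root, so (z−8) divides it; the quotient is 4*z²−23*z−35.
The remaining quadratic factors as (4*z+5)(z−7).

(4*z+5)*(z−7)*(z−8)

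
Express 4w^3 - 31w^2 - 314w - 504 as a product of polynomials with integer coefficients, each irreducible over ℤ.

(4w + 9)(w + 4)(w - 14)

By the rational root theorem, w = -9/4 is a root, so (4w + 9) divides it; the quotient is w^2 - 10w - 56.
The remaining quadratic factors as (w - 14)(w + 4).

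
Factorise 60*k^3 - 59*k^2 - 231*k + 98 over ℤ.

Testing divisors of the constant over divisors of the leading coefficient, k = 2/5 is a root, giving the factor (5*k - 2) and quotient 12*k^2 - 7*k - 49.
The remaining quadratic factors as (3*k - 7)(4*k + 7).

(3*k - 7)*(4*k + 7)*(5*k - 2)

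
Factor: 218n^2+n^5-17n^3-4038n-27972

(n+6)(n+7)(n-9)(n^2-4n+74)

Trying the rational-root candidates, n = -7 is a root, so (n+7) divides it; the quotient is n^4-7n^3+32n^2-6n-3996.
Then n = -6 is a root, so (n+6) divides it; the quotient is n^3-13n^2+110n-666.
Then n = 9 is a root, so (n-9) divides it; the quotient is n^2-4n+74.
The quadratic n^2-4n+74 has discriminant -280 < 0 and is irreducible over ℤ.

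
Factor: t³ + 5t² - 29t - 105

Testing divisors of the constant over divisors of the leading coefficient, t = 5 is a root, so (t - 5) is a factor; dividing leaves t² + 10t + 21.
The remaining quadratic factors as (t + 3)(t + 7).

(t + 3)(t + 7)(t - 5)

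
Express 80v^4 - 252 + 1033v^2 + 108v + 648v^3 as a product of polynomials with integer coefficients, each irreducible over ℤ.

(4v + 3)(4v + 7)(5v - 2)(v + 6)

Among the possible rational roots, v = -7/4 is a root, giving the factor (4v + 7) and quotient 20v^3 + 127v^2 + 36v - 36.
Next, v = -6 is a root, so (v + 6) divides it; the quotient is 20v^2 + 7v - 6.
The remaining quadratic factors as (4v + 3)(5v - 2).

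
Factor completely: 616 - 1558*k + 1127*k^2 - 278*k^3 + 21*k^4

(3*k - 2)*(7*k - 11)*(k - 4)*(k - 7)

Trying the rational-root candidates, k = 2/3 is a root, giving the factor (3*k - 2) and quotient 7*k^3 - 88*k^2 + 317*k - 308.
Then k = 4 is a root, so (k - 4) divides it; the quotient is 7*k^2 - 60*k + 77.
The remaining quadratic factors as (k - 7)(7*k - 11).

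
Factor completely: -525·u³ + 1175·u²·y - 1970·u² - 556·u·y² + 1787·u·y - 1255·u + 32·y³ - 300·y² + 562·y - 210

-(15·u - y + 7)·(5·u - 8·y + 15)·(7·u - 4·y + 2)

Group: 5·u·(-105·u² + 67·u·y - 79·u - 4·y² + 30·y - 14) + (-8·y + 15)·(-105·u² + 67·u·y - 79·u - 4·y² + 30·y - 14); both groups contain (-105·u² + 67·u·y - 79·u - 4·y² + 30·y - 14), so (5·u - 8·y + 15) is a factor with cofactor -105·u² + 67·u·y - 79·u - 4·y² + 30·y - 14.
The cofactor groups again: -105·u² + 67·u·y - 79·u - 4·y² + 30·y - 14 = -7·u·(15·u - y + 7) + (4·y - 2)·(15·u - y + 7); both groups contain (15·u - y + 7), giving -(7·u - 4·y + 2)·(15·u - y + 7).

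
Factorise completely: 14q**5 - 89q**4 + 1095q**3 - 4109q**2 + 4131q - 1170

(2q - 1)(7q - 6)(q - 3)(q**2 - 2q + 65)

By the rational root theorem, q = 6/7 is a root, so (7q - 6) is a factor; dividing leaves 2q**4 - 11q**3 + 147q**2 - 461q + 195.
Continuing, q = 1/2 is a root, so (2q - 1) divides it; the quotient is q**3 - 5q**2 + 71q - 195.
Next, q = 3 is a root, so (q - 3) divides it; the quotient is q**2 - 2q + 65.
The quadratic q**2 - 2q + 65 has discriminant -256 < 0 and is irreducible over ℤ.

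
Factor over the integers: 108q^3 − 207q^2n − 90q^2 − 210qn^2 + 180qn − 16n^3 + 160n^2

Group: 3q(36q^2 − 93qn − 30q − 8n^2 + 80n) + 2n(36q^2 − 93qn − 30q − 8n^2 + 80n); both groups contain (36q^2 − 93qn − 30q − 8n^2 + 80n), so (3q + 2n) is a factor with cofactor 36q^2 − 93qn − 30q − 8n^2 + 80n.
The cofactor groups again: 36q^2 − 93qn − 30q − 8n^2 + 80n = 12q(3q − 8n) + (n − 10)(3q − 8n); both groups contain (3q − 8n), giving (12q + n − 10)(3q − 8n).

(3q − 8n)(3q + 2n)(12q + n − 10)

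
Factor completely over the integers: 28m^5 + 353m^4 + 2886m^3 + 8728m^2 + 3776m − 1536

(4m − 1)(7m + 6)(m + 4)(m^2 + 8m + 64)

Trying the rational-root candidates, m = −4 is a root, so (m + 4) divides it; the quotient is 28m^4 + 241m^3 + 1922m^2 + 1040m − 384.
Continuing, m = −6/7 is a root, so (7m + 6) divides it; the quotient is 4m^3 + 31m^2 + 248m − 64.
Next, m = 1/4 is a root, so (4m − 1) divides it; the quotient is m^2 + 8m + 64.
The quadratic m^2 + 8m + 64 has discriminant −192 < 0 and is irreducible over ℤ.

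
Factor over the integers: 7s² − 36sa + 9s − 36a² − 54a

Group: s(7s + 6a + 9) − 6a(7s + 6a + 9); both groups contain (7s + 6a + 9).

(s − 6a)(7s + 6a + 9)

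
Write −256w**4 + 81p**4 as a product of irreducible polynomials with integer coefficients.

(3p + 4w)(3p − 4w)(9p**2 + 16w**2)

Write as (9p**2)² − (16w**2)², then factor 9p**2 − 16w**2 once more.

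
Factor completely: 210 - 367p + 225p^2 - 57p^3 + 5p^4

(5p - 7)(p - 2)(p - 3)(p - 5)

Trying the rational-root candidates, p = 3 is a root, giving the factor (p - 3) and quotient 5p^3 - 42p^2 + 99p - 70.
Next, p = 7/5 is a root, giving the factor (5p - 7) and quotient p^2 - 7p + 10.
The remaining quadratic factors as (p - 5)(p - 2).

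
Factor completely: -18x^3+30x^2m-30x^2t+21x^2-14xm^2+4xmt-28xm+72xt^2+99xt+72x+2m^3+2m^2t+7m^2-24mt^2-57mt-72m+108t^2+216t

-(6x-2m+9)(x-m+3t)(3x-m-4t-8)

Group: x(-18x^2+12xm+24xt+21x-2m^2-8mt-7m+36t+72) + (-m+3t)(-18x^2+12xm+24xt+21x-2m^2-8mt-7m+36t+72); both groups contain (-18x^2+12xm+24xt+21x-2m^2-8mt-7m+36t+72), so (x-m+3t) is a factor with cofactor -18x^2+12xm+24xt+21x-2m^2-8mt-7m+36t+72.
The cofactor groups again: -18x^2+12xm+24xt+21x-2m^2-8mt-7m+36t+72 = -6x(3x-m-4t-8) + (2m-9)(3x-m-4t-8); both groups contain (3x-m-4t-8), giving -(6x-2m+9)(3x-m-4t-8).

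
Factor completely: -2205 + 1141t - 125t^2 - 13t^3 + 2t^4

Among the possible rational roots, t = 7/2 is a root, giving the factor (2t - 7) and quotient t^3 - 3t^2 - 73t + 315.
Then t = -9 is a root, so (t + 9) divides it; the quotient is t^2 - 12t + 35.
The remaining quadratic factors as (t - 5)(t - 7).

(2t - 7)(t + 9)(t - 5)(t - 7)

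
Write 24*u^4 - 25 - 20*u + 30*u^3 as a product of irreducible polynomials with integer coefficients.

(4*u + 5)*(6*u^3 - 5)

Group as (24*u^4 - 20*u) + (30*u^3 - 25) = 4*u*(6*u^3 - 5) + 5*(6*u^3 - 5).
Both groups share the factor (6*u^3 - 5).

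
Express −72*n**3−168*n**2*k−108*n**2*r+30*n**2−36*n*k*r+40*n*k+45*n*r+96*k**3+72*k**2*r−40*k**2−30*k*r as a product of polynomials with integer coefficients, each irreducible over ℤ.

Group: 3*n*(−24*n**2−72*n*k−36*n*r+10*n−48*k**2−36*k*r+20*k+15*r) − 2*k*(−24*n**2−72*n*k−36*n*r+10*n−48*k**2−36*k*r+20*k+15*r); both groups contain (−24*n**2−72*n*k−36*n*r+10*n−48*k**2−36*k*r+20*k+15*r), so (3*n−2*k) is a factor with cofactor −24*n**2−72*n*k−36*n*r+10*n−48*k**2−36*k*r+20*k+15*r.
The cofactor groups again: −24*n**2−72*n*k−36*n*r+10*n−48*k**2−36*k*r+20*k+15*r = −2*n*(12*n+12*k−5) + (−4*k−3*r)*(12*n+12*k−5); both groups contain (12*n+12*k−5), giving −(2*n+4*k+3*r)*(12*n+12*k−5).

−(3*n−2*k)*(12*n+12*k−5)*(2*n+4*k+3*r)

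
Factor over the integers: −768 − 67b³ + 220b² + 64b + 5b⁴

(5b + 8)(b − 3)(b − 4)(b − 8)

Among the possible rational roots, b = 4 is a root, so (b − 4) is a factor; dividing leaves 5b³ − 47b² + 32b + 192.
Then b = 3 is a root, giving the factor (b − 3) and quotient 5b² − 32b − 64.
The remaining quadratic factors as (b − 8)(5b + 8).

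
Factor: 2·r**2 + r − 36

(2·r + 9)·(r − 4)

Need a pair with product 2·(−36) = −72 and sum 1: that's −8 and 9.
Split the middle term: 2·r**2 − 8·r + 9·r − 36 = 2·r·(r − 4) + 9·(r − 4).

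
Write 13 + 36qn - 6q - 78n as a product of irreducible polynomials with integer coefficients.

(6n - 1)(6q - 13)

Group as (36qn - 6q) + (-78n + 13) = 6q(6n - 1) - 13(6n - 1).
Both groups share the factor (6n - 1).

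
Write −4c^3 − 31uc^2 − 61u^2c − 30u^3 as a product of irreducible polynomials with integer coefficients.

−(3u + 4c)(2u + c)(5u + c)

Group: 3u(−10u^2 − 7uc − c^2) + 4c(−10u^2 − 7uc − c^2); both groups contain (−10u^2 − 7uc − c^2), so (3u + 4c) is a factor with cofactor −10u^2 − 7uc − c^2.
The cofactor groups again: −10u^2 − 7uc − c^2 = −5u(2u + c) − c(2u + c); both groups contain (2u + c), giving −(5u + c)(2u + c).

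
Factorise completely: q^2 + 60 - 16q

Two integers with product 60 and sum -16 are -6 and -10.

(q - 10)(q - 6)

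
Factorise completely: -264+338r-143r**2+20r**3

(4r-11)(5r-12)(r-2)

By the rational root theorem, r = 12/5 is a root, so (5r-12) divides it; the quotient is 4r**2-19r+22.
The remaining quadratic factors as (r-2)(4r-11).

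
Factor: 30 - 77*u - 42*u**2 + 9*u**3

Trying the rational-root candidates, u = 1/3 is a root, so (3*u - 1) divides it; the quotient is 3*u**2 - 13*u - 30.
The remaining quadratic factors as (u - 6)(3*u + 5).

(3*u + 5)*(3*u - 1)*(u - 6)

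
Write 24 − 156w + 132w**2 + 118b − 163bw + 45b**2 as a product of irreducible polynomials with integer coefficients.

Group: 9b(5b − 12w + 12) + (−11w + 2)(5b − 12w + 12); both groups contain (5b − 12w + 12).

(5b − 12w + 12)(9b − 11w + 2)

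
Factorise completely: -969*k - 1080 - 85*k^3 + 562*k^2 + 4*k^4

Testing divisors of the constant over divisors of the leading coefficient, k = 8 is a root, giving the factor (k - 8) and quotient 4*k^3 - 53*k^2 + 138*k + 135.
Continuing, k = -3/4 is a root, so (4*k + 3) is a factor; dividing leaves k^2 - 14*k + 45.
The remaining quadratic factors as (k - 5)(k - 9).

(4*k + 3)*(k - 5)*(k - 8)*(k - 9)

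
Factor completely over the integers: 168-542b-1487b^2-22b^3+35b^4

(5b-1)(7b+4)(b+6)(b-7)

By the rational root theorem, b = 7 is a root, so (b-7) is a factor; dividing leaves 35b^3+223b^2+74b-24.
Next, b = -4/7 is a root, giving the factor (7b+4) and quotient 5b^2+29b-6.
The remaining quadratic factors as (b+6)(5b-1).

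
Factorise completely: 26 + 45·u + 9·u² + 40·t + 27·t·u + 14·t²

(2·t + 3·u + 2)·(7·t + 3·u + 13)

Group: 2·t·(7·t + 3·u + 13) + (3·u + 2)·(7·t + 3·u + 13); both groups contain (7·t + 3·u + 13).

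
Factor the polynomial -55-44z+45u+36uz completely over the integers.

(4z+5)(9u-11)

Group as (36uz+45u) + (-44z-55) = 9u(4z+5) - 11(4z+5).
Both groups share the factor (4z+5).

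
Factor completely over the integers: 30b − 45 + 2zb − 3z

(2b − 3)(z + 15)

Group as (2zb − 3z) + (30b − 45) = z(2b − 3) + 15(2b − 3).
Both groups share the factor (2b − 3).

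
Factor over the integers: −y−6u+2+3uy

(3u−1)(y−2)

Group as (3uy−6u) + (−y+2) = 3u(y−2) − (y−2).
Both groups share the factor (y−2).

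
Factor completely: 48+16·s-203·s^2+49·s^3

Among the possible rational roots, s = 4/7 is a root, so (7·s-4) divides it; the quotient is 7·s^2-25·s-12.
The remaining quadratic factors as (7·s+3)(s-4).

(7·s+3)·(7·s-4)·(s-4)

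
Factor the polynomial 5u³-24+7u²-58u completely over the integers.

Testing divisors of the constant over divisors of the leading coefficient, u = -4 is a root, giving the factor (u+4) and quotient 5u²-13u-6.
The remaining quadratic factors as (5u+2)(u-3).

(5u+2)(u+4)(u-3)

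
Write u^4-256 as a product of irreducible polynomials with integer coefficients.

(u+4)(u-4)(u^2+16)

Write as (u^2)² − (16)², then factor u^2-16 once more.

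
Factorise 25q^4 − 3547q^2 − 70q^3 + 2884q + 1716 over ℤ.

(5q + 2)(5q − 6)(q + 11)(q − 13)

Testing divisors of the constant over divisors of the leading coefficient, q = 6/5 is a root, so (5q − 6) divides it; the quotient is 5q^3 − 8q^2 − 719q − 286.
Next, q = −11 is a root, so (q + 11) divides it; the quotient is 5q^2 − 63q − 26.
The remaining quadratic factors as (q − 13)(5q + 2).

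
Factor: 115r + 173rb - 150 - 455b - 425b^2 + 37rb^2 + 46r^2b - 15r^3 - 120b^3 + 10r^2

Group: 3r(-5r^2 + 7rb - 5r + 24b^2 + 61b + 30) + (-5b - 5)(-5r^2 + 7rb - 5r + 24b^2 + 61b + 30); both groups contain (-5r^2 + 7rb - 5r + 24b^2 + 61b + 30), so (3r - 5b - 5) is a factor with cofactor -5r^2 + 7rb - 5r + 24b^2 + 61b + 30.
The cofactor groups again: -5r^2 + 7rb - 5r + 24b^2 + 61b + 30 = -r(5r + 8b + 15) + (3b + 2)(5r + 8b + 15); both groups contain (5r + 8b + 15), giving -(r - 3b - 2)(5r + 8b + 15).

-(r - 3b - 2)(3r - 5b - 5)(5r + 8b + 15)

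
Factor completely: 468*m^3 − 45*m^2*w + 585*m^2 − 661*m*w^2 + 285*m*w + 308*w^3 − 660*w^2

Group: 3*m*(156*m^2 − 223*m*w + 195*m + 77*w^2 − 165*w) + 4*w*(156*m^2 − 223*m*w + 195*m + 77*w^2 − 165*w); both groups contain (156*m^2 − 223*m*w + 195*m + 77*w^2 − 165*w), so (3*m + 4*w) is a factor with cofactor 156*m^2 − 223*m*w + 195*m + 77*w^2 − 165*w.
The cofactor groups again: 156*m^2 − 223*m*w + 195*m + 77*w^2 − 165*w = 13*m*(12*m − 7*w + 15) − 11*w*(12*m − 7*w + 15); both groups contain (12*m − 7*w + 15), giving (13*m − 11*w)*(12*m − 7*w + 15).

(12*m − 7*w + 15)*(13*m − 11*w)*(3*m + 4*w)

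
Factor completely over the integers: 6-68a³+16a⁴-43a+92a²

Among the possible rational roots, a = 2 is a root, giving the factor (a-2) and quotient 16a³-36a²+20a-3.
Next, a = 3/2 is a root, so (2a-3) divides it; the quotient is 8a²-6a+1.
The remaining quadratic factors as (4a-1)(2a-1).

(2a-1)(2a-3)(4a-1)(a-2)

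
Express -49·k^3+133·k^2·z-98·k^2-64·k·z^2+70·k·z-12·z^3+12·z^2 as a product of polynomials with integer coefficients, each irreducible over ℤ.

Group: 7·k·(-7·k^2+13·k·z-14·k+2·z^2-2·z) - 6·z·(-7·k^2+13·k·z-14·k+2·z^2-2·z); both groups contain (-7·k^2+13·k·z-14·k+2·z^2-2·z), so (7·k-6·z) is a factor with cofactor -7·k^2+13·k·z-14·k+2·z^2-2·z.
The cofactor groups again: -7·k^2+13·k·z-14·k+2·z^2-2·z = -7·k·(k-2·z+2) - z·(k-2·z+2); both groups contain (k-2·z+2), giving -(7·k+z)·(k-2·z+2).

-(7·k+z)·(7·k-6·z)·(k-2·z+2)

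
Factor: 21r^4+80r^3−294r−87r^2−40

By the rational root theorem, r = −4 is a root, giving the factor (r+4) and quotient 21r^3−4r^2−71r−10.
Continuing, r = 2 is a root, so (r−2) divides it; the quotient is 21r^2+38r+5.
The remaining quadratic factors as (3r+5)(7r+1).

(3r+5)(7r+1)(r+4)(r−2)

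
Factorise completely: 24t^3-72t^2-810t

Pull out the common factor 6t, then factor the remaining trinomial.

6t(2t+9)(2t-15)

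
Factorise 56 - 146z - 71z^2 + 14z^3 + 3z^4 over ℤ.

(3z - 1)(z + 2)(z + 7)(z - 4)

Testing divisors of the constant over divisors of the leading coefficient, z = -2 is a root, giving the factor (z + 2) and quotient 3z^3 + 8z^2 - 87z + 28.
Continuing, z = 4 is a root, giving the factor (z - 4) and quotient 3z^2 + 20z - 7.
The remaining quadratic factors as (z + 7)(3z - 1).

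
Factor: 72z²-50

Every term has a factor of 2. Then 36z²-25 = (6z)² − (5)².

2(6z+5)(6z-5)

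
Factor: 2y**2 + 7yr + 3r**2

(y + 3r)(2y + r)

Group: 2y(y + 3r) + r(y + 3r); both groups contain (y + 3r).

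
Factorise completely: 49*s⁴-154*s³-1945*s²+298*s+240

Among the possible rational roots, s = 3/7 is a root, giving the factor (7*s-3) and quotient 7*s³-19*s²-286*s-80.
Next, s = -2/7 is a root, giving the factor (7*s+2) and quotient s²-3*s-40.
The remaining quadratic factors as (s+5)(s-8).

(7*s+2)*(7*s-3)*(s+5)*(s-8)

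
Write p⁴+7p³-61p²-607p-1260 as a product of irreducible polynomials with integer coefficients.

(p+4)(p+5)(p+7)(p-9)

Testing divisors of the constant over divisors of the leading coefficient, p = -4 is a root, giving the factor (p+4) and quotient p³+3p²-73p-315.
Continuing, p = -5 is a root, so (p+5) is a factor; dividing leaves p²-2p-63.
The remaining quadratic factors as (p+7)(p-9).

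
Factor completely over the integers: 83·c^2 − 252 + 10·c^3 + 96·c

Testing divisors of the constant over divisors of the leading coefficient, c = 6/5 is a root, so (5·c − 6) is a factor; dividing leaves 2·c^2 + 19·c + 42.
The remaining quadratic factors as (c + 6)(2·c + 7).

(2·c + 7)·(5·c − 6)·(c + 6)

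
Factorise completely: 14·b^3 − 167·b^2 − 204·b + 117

(2·b + 3)·(7·b − 3)·(b − 13)

Testing divisors of the constant over divisors of the leading coefficient, b = 3/7 is a root, giving the factor (7·b − 3) and quotient 2·b^2 − 23·b − 39.
The remaining quadratic factors as (2·b + 3)(b − 13).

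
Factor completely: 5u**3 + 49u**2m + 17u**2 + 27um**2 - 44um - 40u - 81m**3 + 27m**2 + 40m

(u - m)(5u + 9m - 8)(u + 9m + 5)

Group: 5u(u**2 + 8um + 5u - 9m**2 - 5m) + (9m - 8)(u**2 + 8um + 5u - 9m**2 - 5m); both groups contain (u**2 + 8um + 5u - 9m**2 - 5m), so (5u + 9m - 8) is a factor with cofactor u**2 + 8um + 5u - 9m**2 - 5m.
The cofactor groups again: u**2 + 8um + 5u - 9m**2 - 5m = u(u - m) + (9m + 5)(u - m); both groups contain (u - m), giving (u + 9m + 5)(u - m).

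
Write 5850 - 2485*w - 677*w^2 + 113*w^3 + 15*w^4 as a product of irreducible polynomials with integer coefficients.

(3*w + 13)*(5*w - 9)*(w + 10)*(w - 5)

Among the possible rational roots, w = -13/3 is a root, giving the factor (3*w + 13) and quotient 5*w^3 + 16*w^2 - 295*w + 450.
Then w = -10 is a root, so (w + 10) is a factor; dividing leaves 5*w^2 - 34*w + 45.
The remaining quadratic factors as (w - 5)(5*w - 9).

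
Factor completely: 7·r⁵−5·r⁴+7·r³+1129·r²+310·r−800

(7·r−5)·(r+1)·(r+5)·(r²−6·r+32)

Among the possible rational roots, r = 5/7 is a root, so (7·r−5) divides it; the quotient is r⁴+r²+162·r+160.
Next, r = −5 is a root, so (r+5) is a factor; dividing leaves r³−5·r²+26·r+32.
Then r = −1 is a root, so (r+1) is a factor; dividing leaves r²−6·r+32.
The quadratic r²−6·r+32 has discriminant −92 < 0 and is irreducible over ℤ.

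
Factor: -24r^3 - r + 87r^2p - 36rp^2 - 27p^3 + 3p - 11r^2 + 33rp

Group: 8r(-3r^2 + 12rp - r - 9p^2 + 3p) + (3p + 1)(-3r^2 + 12rp - r - 9p^2 + 3p); both groups contain (-3r^2 + 12rp - r - 9p^2 + 3p), so (8r + 3p + 1) is a factor with cofactor -3r^2 + 12rp - r - 9p^2 + 3p.
The cofactor groups again: -3r^2 + 12rp - r - 9p^2 + 3p = -3r(r - 3p) + (3p - 1)(r - 3p); both groups contain (r - 3p), giving -(3r - 3p + 1)(r - 3p).

-(3r - 3p + 1)(r - 3p)(8r + 3p + 1)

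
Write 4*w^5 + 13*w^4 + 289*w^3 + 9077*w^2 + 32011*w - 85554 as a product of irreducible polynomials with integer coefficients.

Testing divisors of the constant over divisors of the leading coefficient, w = -9 is a root, giving the factor (w + 9) and quotient 4*w^4 - 23*w^3 + 496*w^2 + 4613*w - 9506.
Then w = -7 is a root, giving the factor (w + 7) and quotient 4*w^3 - 51*w^2 + 853*w - 1358.
Continuing, w = 7/4 is a root, so (4*w - 7) divides it; the quotient is w^2 - 11*w + 194.
The quadratic w^2 - 11*w + 194 has discriminant -655 < 0 and is irreducible over ℤ.

(4*w - 7)*(w + 7)*(w + 9)*(w^2 - 11*w + 194)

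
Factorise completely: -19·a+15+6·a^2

Need a pair with product 6·15 = 90 and sum -19: that's -10 and -9.
Split the middle term: 6·a^2-10·a - 9·a+15 = 2·a·(3·a-5) - 3·(3·a-5).

(2·a-3)·(3·a-5)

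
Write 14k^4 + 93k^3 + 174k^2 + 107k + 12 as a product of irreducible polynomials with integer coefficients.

Testing divisors of the constant over divisors of the leading coefficient, k = −1/7 is a root, giving the factor (7k + 1) and quotient 2k^3 + 13k^2 + 23k + 12.
Continuing, k = −4 is a root, giving the factor (k + 4) and quotient 2k^2 + 5k + 3.
The remaining quadratic factors as (2k + 3)(k + 1).

(2k + 3)(7k + 1)(k + 1)(k + 4)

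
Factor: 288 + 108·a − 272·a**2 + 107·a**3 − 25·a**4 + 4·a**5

Trying the rational-root candidates, a = 2 is a root, giving the factor (a − 2) and quotient 4·a**4 − 17·a**3 + 73·a**2 − 126·a − 144.
Then a = 3 is a root, so (a − 3) divides it; the quotient is 4·a**3 − 5·a**2 + 58·a + 48.
Continuing, a = −3/4 is a root, so (4·a + 3) is a factor; dividing leaves a**2 − 2·a + 16.
The quadratic a**2 − 2·a + 16 has discriminant −60 < 0 and is irreducible over ℤ.

(4·a + 3)·(a − 2)·(a − 3)·(a**2 − 2·a + 16)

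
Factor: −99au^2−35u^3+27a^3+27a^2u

Group: 3a(9a^2+6au−35u^2) + u(9a^2+6au−35u^2); both groups contain (9a^2+6au−35u^2), so (3a+u) is a factor with cofactor 9a^2+6au−35u^2.
The cofactor groups again: 9a^2+6au−35u^2 = 3a(3a+7u) − 5u(3a+7u); both groups contain (3a+7u), giving (3a−5u)(3a+7u).

(3a+7u)(3a+u)(3a−5u)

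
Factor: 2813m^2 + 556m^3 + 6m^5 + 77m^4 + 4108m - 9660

Testing divisors of the constant over divisors of the leading coefficient, m = 7/6 is a root, giving the factor (6m - 7) and quotient m^4 + 14m^3 + 109m^2 + 596m + 1380.
Next, m = -6 is a root, giving the factor (m + 6) and quotient m^3 + 8m^2 + 61m + 230.
Next, m = -5 is a root, giving the factor (m + 5) and quotient m^2 + 3m + 46.
The quadratic m^2 + 3m + 46 has discriminant -175 < 0 and is irreducible over ℤ.

(6m - 7)(m + 5)(m + 6)(m^2 + 3m + 46)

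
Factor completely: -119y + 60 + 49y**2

(7y - 12)(7y - 5)

Need a pair with product 49·60 = 2940 and sum -119: that's -84 and -35.
Split the middle term: 49y**2 - 84y - 35y + 60 = 7y(7y - 12) - 5(7y - 12).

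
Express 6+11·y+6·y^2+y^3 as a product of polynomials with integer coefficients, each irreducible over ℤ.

(y+1)·(y+2)·(y+3)

Among the possible rational roots, y = -3 is a root, so (y+3) divides it; the quotient is y^2+3·y+2.
The remaining quadratic factors as (y+1)(y+2).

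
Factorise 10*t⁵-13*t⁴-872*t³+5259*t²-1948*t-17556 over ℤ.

Testing divisors of the constant over divisors of the leading coefficient, t = 14/5 is a root, giving the factor (5*t-14) and quotient 2*t⁴+3*t³-166*t²+587*t+1254.
Then t = -3/2 is a root, giving the factor (2*t+3) and quotient t³-83*t+418.
Next, t = -11 is a root, so (t+11) is a factor; dividing leaves t²-11*t+38.
The quadratic t²-11*t+38 has discriminant -31 < 0 and is irreducible over ℤ.

(2*t+3)*(5*t-14)*(t+11)*(t²-11*t+38)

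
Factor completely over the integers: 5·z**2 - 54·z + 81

(5·z - 9)·(z - 9)

Need a pair with product 5·81 = 405 and sum -54: that's -9 and -45.
Split the middle term: 5·z**2 - 9·z - 45·z + 81 = z·(5·z - 9) - 9·(5·z - 9).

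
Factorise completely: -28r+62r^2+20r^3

2r(2r+7)(5r-2)

Pull out the common factor 2r, then factor the remaining trinomial.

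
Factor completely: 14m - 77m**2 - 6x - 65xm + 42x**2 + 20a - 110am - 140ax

-(10a - 3x + 7m)(14x + 11m - 2)

Group: -14x(10a - 3x + 7m) + (-11m + 2)(10a - 3x + 7m); both groups contain (10a - 3x + 7m).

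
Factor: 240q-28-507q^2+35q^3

(5q-1)(7q-2)(q-14)

By the rational root theorem, q = 14 is a root, giving the factor (q-14) and quotient 35q^2-17q+2.
The remaining quadratic factors as (7q-2)(5q-1).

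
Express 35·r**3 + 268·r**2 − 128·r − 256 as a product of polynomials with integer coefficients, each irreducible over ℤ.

Testing divisors of the constant over divisors of the leading coefficient, r = −8 is a root, giving the factor (r + 8) and quotient 35·r**2 − 12·r − 32.
The remaining quadratic factors as (7·r − 8)(5·r + 4).

(5·r + 4)·(7·r − 8)·(r + 8)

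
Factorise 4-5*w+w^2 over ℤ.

Two integers with product 4 and sum -5 are -4 and -1.

(w-1)*(w-4)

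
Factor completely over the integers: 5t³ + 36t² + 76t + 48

Among the possible rational roots, t = -6/5 is a root, so (5t + 6) is a factor; dividing leaves t² + 6t + 8.
The remaining quadratic factors as (t + 2)(t + 4).

(5t + 6)(t + 2)(t + 4)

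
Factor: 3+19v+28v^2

(4v+1)(7v+3)

Need a pair with product 28·3 = 84 and sum 19: that's 7 and 12.
Split the middle term: 28v^2+7v + 12v+3 = 7v(4v+1) + 3(4v+1).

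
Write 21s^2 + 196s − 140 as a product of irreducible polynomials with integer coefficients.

7(3s − 2)(s + 10)

Pull out the common factor 7, then factor the remaining trinomial.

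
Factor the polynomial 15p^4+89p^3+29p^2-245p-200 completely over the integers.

(3p-5)(5p+8)(p+1)(p+5)

By the rational root theorem, p = -1 is a root, so (p+1) divides it; the quotient is 15p^3+74p^2-45p-200.
Then p = -5 is a root, giving the factor (p+5) and quotient 15p^2-p-40.
The remaining quadratic factors as (5p+8)(3p-5).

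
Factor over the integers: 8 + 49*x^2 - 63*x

(7*x - 1)*(7*x - 8)

Need a pair with product 49·8 = 392 and sum -63: that's -56 and -7.
Split the middle term: 49*x^2 - 56*x - 7*x + 8 = 7*x*(7*x - 8) - (7*x - 8).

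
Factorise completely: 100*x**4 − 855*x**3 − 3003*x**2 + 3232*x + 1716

(4*x + 13)*(5*x + 2)*(5*x − 6)*(x − 11)

Testing divisors of the constant over divisors of the leading coefficient, x = −13/4 is a root, giving the factor (4*x + 13) and quotient 25*x**3 − 295*x**2 + 208*x + 132.
Next, x = 6/5 is a root, giving the factor (5*x − 6) and quotient 5*x**2 − 53*x − 22.
The remaining quadratic factors as (x − 11)(5*x + 2).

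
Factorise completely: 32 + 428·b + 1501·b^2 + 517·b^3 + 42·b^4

Testing divisors of the constant over divisors of the leading coefficient, b = −1/7 is a root, giving the factor (7·b + 1) and quotient 6·b^3 + 73·b^2 + 204·b + 32.
Then b = −4 is a root, giving the factor (b + 4) and quotient 6·b^2 + 49·b + 8.
The remaining quadratic factors as (6·b + 1)(b + 8).

(6·b + 1)·(7·b + 1)·(b + 4)·(b + 8)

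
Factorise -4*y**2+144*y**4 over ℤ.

Factor out 4*y**2, leaving 36*y**2-1, which is a difference of two squares.

4*y**2*(6*y+1)*(6*y-1)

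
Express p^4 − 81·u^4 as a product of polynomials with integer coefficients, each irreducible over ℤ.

(p)⁴ − (3·u)⁴ = ((p)² − (3·u)²)((p)² + (3·u)²); the first factor splits again, the second (p^2 + 9·u^2) is irreducible.

(p + 3·u)·(p − 3·u)·(p^2 + 9·u^2)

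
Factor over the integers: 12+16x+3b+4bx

(4x+3)(b+4)

Group as (4bx+3b) + (16x+12) = b(4x+3) + 4(4x+3).
Both groups share the factor (4x+3).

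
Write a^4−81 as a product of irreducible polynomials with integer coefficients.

(a)⁴ − (3)⁴ = ((a)² − (3)²)((a)² + (3)²); the first factor splits again, the second (a^2+9) is irreducible.

(a+3)*(a−3)*(a^2+9)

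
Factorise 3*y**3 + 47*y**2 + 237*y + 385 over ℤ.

Testing divisors of the constant over divisors of the leading coefficient, y = -11/3 is a root, so (3*y + 11) divides it; the quotient is y**2 + 12*y + 35.
The remaining quadratic factors as (y + 5)(y + 7).

(3*y + 11)*(y + 5)*(y + 7)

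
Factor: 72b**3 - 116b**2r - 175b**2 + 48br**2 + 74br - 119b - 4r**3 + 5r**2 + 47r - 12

Group: 9b(8b**2 - 12br - 23b + 4r**2 + 11r - 3) + (-r + 4)(8b**2 - 12br - 23b + 4r**2 + 11r - 3); both groups contain (8b**2 - 12br - 23b + 4r**2 + 11r - 3), so (9b - r + 4) is a factor with cofactor 8b**2 - 12br - 23b + 4r**2 + 11r - 3.
The cofactor groups again: 8b**2 - 12br - 23b + 4r**2 + 11r - 3 = 8b(b - r - 3) + (-4r + 1)(b - r - 3); both groups contain (b - r - 3), giving (8b - 4r + 1)(b - r - 3).

(8b - 4r + 1)(9b - r + 4)(b - r - 3)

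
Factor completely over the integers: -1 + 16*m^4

(2*m + 1)*(2*m - 1)*(4*m^2 + 1)

Write as (4*m^2)² − (1)², then factor 4*m^2 - 1 once more.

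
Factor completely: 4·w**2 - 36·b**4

4·(w - 3·b**2)·(w + 3·b**2)

Every term has a factor of 4; factoring it out leaves w**2 - 9·b**4.
Recognize a difference of squares with the parts w and 3·b**2.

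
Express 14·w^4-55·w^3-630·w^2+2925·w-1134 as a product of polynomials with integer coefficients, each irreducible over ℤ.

(2·w-9)·(7·w-3)·(w+7)·(w-6)

Trying the rational-root candidates, w = 3/7 is a root, so (7·w-3) divides it; the quotient is 2·w^3-7·w^2-93·w+378.
Continuing, w = -7 is a root, so (w+7) divides it; the quotient is 2·w^2-21·w+54.
The remaining quadratic factors as (2·w-9)(w-6).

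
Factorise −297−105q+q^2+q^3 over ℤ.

(q+3)(q+9)(q−11)

Trying the rational-root candidates, q = −3 is a root, so (q+3) divides it; the quotient is q^2−2q−99.
The remaining quadratic factors as (q+9)(q−11).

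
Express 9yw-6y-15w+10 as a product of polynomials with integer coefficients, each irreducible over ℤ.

(3w-2)(3y-5)

Group as (9yw-6y) + (-15w+10) = 3y(3w-2) - 5(3w-2).
Both groups share the factor (3w-2).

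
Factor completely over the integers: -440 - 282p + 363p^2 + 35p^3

(5p + 4)(7p - 10)(p + 11)

By the rational root theorem, p = -4/5 is a root, so (5p + 4) divides it; the quotient is 7p^2 + 67p - 110.
The remaining quadratic factors as (7p - 10)(p + 11).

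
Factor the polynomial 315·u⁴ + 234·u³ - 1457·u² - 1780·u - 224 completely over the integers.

Among the possible rational roots, u = -8/5 is a root, so (5·u + 8) divides it; the quotient is 63·u³ - 54·u² - 205·u - 28.
Then u = -1/7 is a root, so (7·u + 1) is a factor; dividing leaves 9·u² - 9·u - 28.
The remaining quadratic factors as (3·u + 4)(3·u - 7).

(3·u + 4)·(3·u - 7)·(5·u + 8)·(7·u + 1)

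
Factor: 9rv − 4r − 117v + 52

Group as (9rv − 4r) + (−117v + 52) = r(9v − 4) − 13(9v − 4).
Both groups share the factor (9v − 4).

(9v − 4)(r − 13)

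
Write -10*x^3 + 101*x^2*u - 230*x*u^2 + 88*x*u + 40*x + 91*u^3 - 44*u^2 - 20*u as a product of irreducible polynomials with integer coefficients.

Group: x*(-10*x^2 + 31*x*u - 20*x - 13*u^2 + 10*u) + (-7*u - 2)*(-10*x^2 + 31*x*u - 20*x - 13*u^2 + 10*u); both groups contain (-10*x^2 + 31*x*u - 20*x - 13*u^2 + 10*u), so (x - 7*u - 2) is a factor with cofactor -10*x^2 + 31*x*u - 20*x - 13*u^2 + 10*u.
The cofactor groups again: -10*x^2 + 31*x*u - 20*x - 13*u^2 + 10*u = -5*x*(2*x - u) + (13*u - 10)*(2*x - u); both groups contain (2*x - u), giving -(5*x - 13*u + 10)*(2*x - u).

-(5*x - 13*u + 10)*(x - 7*u - 2)*(2*x - u)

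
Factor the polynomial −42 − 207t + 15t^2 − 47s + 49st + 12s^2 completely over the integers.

(3s + t − 14)(4s + 15t + 3)

Group: 3s(4s + 15t + 3) + (t − 14)(4s + 15t + 3); both groups contain (4s + 15t + 3).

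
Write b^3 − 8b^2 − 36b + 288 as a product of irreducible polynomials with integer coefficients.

(b + 6)(b − 6)(b − 8)

By the rational root theorem, b = 8 is a root, so (b − 8) divides it; the quotient is b^2 − 36.
The remaining quadratic factors as (b + 6)(b − 6).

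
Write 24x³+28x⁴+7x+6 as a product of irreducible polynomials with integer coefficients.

Group as (28x⁴+7x) + (24x³+6) = 7x(4x³+1) + 6(4x³+1).
Both groups share the factor (4x³+1).

(7x+6)(4x³+1)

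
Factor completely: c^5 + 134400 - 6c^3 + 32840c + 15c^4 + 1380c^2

Trying the rational-root candidates, c = -10 is a root, so (c + 10) is a factor; dividing leaves c^4 + 5c^3 - 56c^2 + 1940c + 13440.
Next, c = -14 is a root, so (c + 14) divides it; the quotient is c^3 - 9c^2 + 70c + 960.
Next, c = -6 is a root, so (c + 6) is a factor; dividing leaves c^2 - 15c + 160.
The quadratic c^2 - 15c + 160 has discriminant -415 < 0 and is irreducible over ℤ.

(c + 10)(c + 14)(c + 6)(c^2 - 15c + 160)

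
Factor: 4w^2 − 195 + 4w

Need a pair with product 4·(−195) = −780 and sum 4: that's −26 and 30.
Split the middle term: 4w^2 − 26w + 30w − 195 = 2w(2w − 13) + 15(2w − 13).

(2w + 15)(2w − 13)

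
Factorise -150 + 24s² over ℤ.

6(2s + 5)(2s - 5)

Pull out the common factor 6; 4s² - 25 is a difference of squares.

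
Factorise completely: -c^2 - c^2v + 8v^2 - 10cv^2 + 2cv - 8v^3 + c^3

(c + 2v)(c + v - 1)(c - 4v)

Group: c(c^2 - 2cv - 8v^2) + (v - 1)(c^2 - 2cv - 8v^2); both groups contain (c^2 - 2cv - 8v^2), so (c + v - 1) is a factor with cofactor c^2 - 2cv - 8v^2.
The cofactor groups again: c^2 - 2cv - 8v^2 = c(c + 2v) - 4v(c + 2v); both groups contain (c + 2v), giving (c - 4v)(c + 2v).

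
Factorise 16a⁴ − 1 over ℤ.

(2a + 1)(2a − 1)(4a² + 1)

Difference of squares twice: with A = 2a and B = 1, A⁴ − B⁴ = (A² − B²)(A² + B²), and A² − B² factors again.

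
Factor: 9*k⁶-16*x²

(3*k³+4*x)*(3*k³-4*x)

Recognize a difference of squares with the parts 3*k³ and 4*x.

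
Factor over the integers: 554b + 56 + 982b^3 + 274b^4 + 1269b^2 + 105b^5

Testing divisors of the constant over divisors of the leading coefficient, b = −4/5 is a root, so (5b + 4) is a factor; dividing leaves 21b^4 + 38b^3 + 166b^2 + 121b + 14.
Continuing, b = −1/7 is a root, giving the factor (7b + 1) and quotient 3b^3 + 5b^2 + 23b + 14.
Continuing, b = −2/3 is a root, so (3b + 2) is a factor; dividing leaves b^2 + b + 7.
The quadratic b^2 + b + 7 has discriminant −27 < 0 and is irreducible over ℤ.

(3b + 2)(5b + 4)(7b + 1)(b^2 + b + 7)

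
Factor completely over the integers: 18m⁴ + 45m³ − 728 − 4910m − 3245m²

Among the possible rational roots, m = 13 is a root, giving the factor (m − 13) and quotient 18m³ + 279m² + 382m + 56.
Next, m = −1/6 is a root, giving the factor (6m + 1) and quotient 3m² + 46m + 56.
The remaining quadratic factors as (3m + 4)(m + 14).

(3m + 4)(6m + 1)(m + 14)(m − 13)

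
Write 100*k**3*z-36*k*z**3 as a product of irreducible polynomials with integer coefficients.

4*k*z*(5*k+3*z)*(5*k-3*z)

Every term has a factor of 4*k*z. Then 25*k**2-9*z**2 = (5*k)² − (3*z)².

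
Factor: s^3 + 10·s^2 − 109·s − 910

(s + 13)·(s + 7)·(s − 10)

Among the possible rational roots, s = 10 is a root, so (s − 10) divides it; the quotient is s^2 + 20·s + 91.
The remaining quadratic factors as (s + 13)(s + 7).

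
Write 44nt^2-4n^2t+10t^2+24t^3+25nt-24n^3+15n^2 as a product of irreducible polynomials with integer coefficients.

-(3n+2t)(8n-12t-5)(n+t)

Group: 3n(-8n^2+4nt+5n+12t^2+5t) + 2t(-8n^2+4nt+5n+12t^2+5t); both groups contain (-8n^2+4nt+5n+12t^2+5t), so (3n+2t) is a factor with cofactor -8n^2+4nt+5n+12t^2+5t.
The cofactor groups again: -8n^2+4nt+5n+12t^2+5t = -8n(n+t) + (12t+5)(n+t); both groups contain (n+t), giving -(8n-12t-5)(n+t).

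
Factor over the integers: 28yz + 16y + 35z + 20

Group as (28yz + 16y) + (35z + 20) = 4y(7z + 4) + 5(7z + 4).
Both groups share the factor (7z + 4).

(4y + 5)(7z + 4)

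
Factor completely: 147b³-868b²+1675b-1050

(3b-7)(7b-10)(7b-15)

Among the possible rational roots, b = 10/7 is a root, so (7b-10) is a factor; dividing leaves 21b²-94b+105.
The remaining quadratic factors as (3b-7)(7b-15).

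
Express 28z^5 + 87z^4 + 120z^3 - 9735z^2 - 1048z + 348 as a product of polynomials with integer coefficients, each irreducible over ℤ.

(4z + 1)(7z - 1)(z - 6)(z^2 + 9z + 58)

Among the possible rational roots, z = -1/4 is a root, so (4z + 1) divides it; the quotient is 7z^4 + 20z^3 + 25z^2 - 2440z + 348.
Next, z = 1/7 is a root, giving the factor (7z - 1) and quotient z^3 + 3z^2 + 4z - 348.
Continuing, z = 6 is a root, giving the factor (z - 6) and quotient z^2 + 9z + 58.
The quadratic z^2 + 9z + 58 has discriminant -151 < 0 and is irreducible over ℤ.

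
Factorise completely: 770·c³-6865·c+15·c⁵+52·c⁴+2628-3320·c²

(3·c-1)·(5·c+9)·(c-4)·(c²+6·c+73)

Trying the rational-root candidates, c = 1/3 is a root, giving the factor (3·c-1) and quotient 5·c⁴+19·c³+263·c²-1019·c-2628.
Continuing, c = -9/5 is a root, so (5·c+9) divides it; the quotient is c³+2·c²+49·c-292.
Continuing, c = 4 is a root, so (c-4) divides it; the quotient is c²+6·c+73.
The quadratic c²+6·c+73 has discriminant -256 < 0 and is irreducible over ℤ.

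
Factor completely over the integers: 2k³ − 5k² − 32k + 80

(2k − 5)(k + 4)(k − 4)

Among the possible rational roots, k = 5/2 is a root, so (2k − 5) divides it; the quotient is k² − 16.
The remaining quadratic factors as (k + 4)(k − 4).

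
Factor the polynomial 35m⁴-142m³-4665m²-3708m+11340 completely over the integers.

Trying the rational-root candidates, m = 14 is a root, so (m-14) divides it; the quotient is 35m³+348m²+207m-810.
Continuing, m = -9 is a root, so (m+9) is a factor; dividing leaves 35m²+33m-90.
The remaining quadratic factors as (5m-6)(7m+15).

(5m-6)(7m+15)(m+9)(m-14)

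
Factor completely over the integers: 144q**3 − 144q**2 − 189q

Pull out the common factor 9q, then factor the remaining trinomial.

9q(4q + 3)(4q − 7)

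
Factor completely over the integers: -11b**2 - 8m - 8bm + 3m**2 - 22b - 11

-(11b - 3m + 11)(b + m + 1)

Group: -b(11b - 3m + 11) + (-m - 1)(11b - 3m + 11); both groups contain (11b - 3m + 11).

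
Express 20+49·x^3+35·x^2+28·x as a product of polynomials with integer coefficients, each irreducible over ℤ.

Group as (49·x^3+28·x) + (35·x^2+20) = 7·x·(7·x^2+4) + 5·(7·x^2+4).
Both groups share the factor (7·x^2+4).

(7·x+5)·(7·x^2+4)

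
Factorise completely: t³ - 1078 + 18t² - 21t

Among the possible rational roots, t = 7 is a root, so (t - 7) is a factor; dividing leaves t² + 25t + 154.
The remaining quadratic factors as (t + 11)(t + 14).

(t + 11)(t + 14)(t - 7)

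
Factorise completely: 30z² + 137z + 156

Need a pair with product 30·156 = 4680 and sum 137: that's 65 and 72.
Split the middle term: 30z² + 65z + 72z + 156 = 5z(6z + 13) + 12(6z + 13).

(5z + 12)(6z + 13)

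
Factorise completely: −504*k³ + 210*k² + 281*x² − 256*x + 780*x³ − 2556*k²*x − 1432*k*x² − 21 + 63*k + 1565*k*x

−(12*k − 4*x − 3)*(14*k + 15*x − 7)*(3*k + 13*x + 1)

Group: 12*k*(−42*k² − 227*k*x + 7*k − 195*x² + 76*x + 7) + (−4*x − 3)*(−42*k² − 227*k*x + 7*k − 195*x² + 76*x + 7); both groups contain (−42*k² − 227*k*x + 7*k − 195*x² + 76*x + 7), so (12*k − 4*x − 3) is a factor with cofactor −42*k² − 227*k*x + 7*k − 195*x² + 76*x + 7.
The cofactor groups again: −42*k² − 227*k*x + 7*k − 195*x² + 76*x + 7 = −14*k*(3*k + 13*x + 1) + (−15*x + 7)*(3*k + 13*x + 1); both groups contain (3*k + 13*x + 1), giving −(14*k + 15*x − 7)*(3*k + 13*x + 1).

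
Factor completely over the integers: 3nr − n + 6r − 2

(3r − 1)(n + 2)

Group as (3nr − n) + (6r − 2) = n(3r − 1) + 2(3r − 1).
Both groups share the factor (3r − 1).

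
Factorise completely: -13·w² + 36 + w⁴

Trying the rational-root candidates, w = 3 is a root, giving the factor (w - 3) and quotient w³ + 3·w² - 4·w - 12.
Next, w = -2 is a root, so (w + 2) is a factor; dividing leaves w² + w - 6.
The remaining quadratic factors as (w + 3)(w - 2).

(w + 2)·(w + 3)·(w - 2)·(w - 3)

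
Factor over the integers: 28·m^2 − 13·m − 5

(4·m + 1)·(7·m − 5)

Need a pair with product 28·(−5) = −140 and sum −13: that's −20 and 7.
Split the middle term: 28·m^2 − 20·m + 7·m − 5 = 4·m·(7·m − 5) + (7·m − 5).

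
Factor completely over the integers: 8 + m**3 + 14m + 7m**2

(m + 1)(m + 2)(m + 4)

Testing divisors of the constant over divisors of the leading coefficient, m = −4 is a root, so (m + 4) divides it; the quotient is m**2 + 3m + 2.
The remaining quadratic factors as (m + 2)(m + 1).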